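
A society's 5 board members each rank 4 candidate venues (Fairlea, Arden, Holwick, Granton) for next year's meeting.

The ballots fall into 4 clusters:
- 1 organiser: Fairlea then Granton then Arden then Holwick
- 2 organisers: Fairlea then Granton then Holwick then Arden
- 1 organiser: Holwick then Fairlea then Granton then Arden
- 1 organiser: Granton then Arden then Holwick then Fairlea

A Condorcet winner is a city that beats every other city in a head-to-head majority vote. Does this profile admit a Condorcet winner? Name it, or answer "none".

Head-to-head results (5 organisers):
Fairlea vs Arden: Fairlea preferred on 1+2+1 = 4 ballots; Fairlea wins 4–1.
Fairlea vs Holwick: 1+2 = 3 for Fairlea, 2 for Holwick — Fairlea by 3–2.
Fairlea–Granton: Fairlea 4–1.
Arden vs Holwick: 2 to 3, Holwick.
Arden vs Granton: Arden is ranked higher on 0 ballots, Granton on 5. Granton wins 5–0.
Holwick vs Granton: Granton, 4–1.
Fairlea defeats every rival head-to-head and is the Condorcet winner.

Fairlea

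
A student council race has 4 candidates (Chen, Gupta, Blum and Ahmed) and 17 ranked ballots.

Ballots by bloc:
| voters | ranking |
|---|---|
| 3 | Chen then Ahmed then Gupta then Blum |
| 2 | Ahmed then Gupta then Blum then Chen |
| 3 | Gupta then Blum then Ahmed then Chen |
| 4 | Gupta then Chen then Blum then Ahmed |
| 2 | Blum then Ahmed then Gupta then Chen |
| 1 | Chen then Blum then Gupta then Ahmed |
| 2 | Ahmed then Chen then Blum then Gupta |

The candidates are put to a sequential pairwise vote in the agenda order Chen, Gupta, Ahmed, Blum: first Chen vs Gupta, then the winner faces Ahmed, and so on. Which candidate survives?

Blum

Round 1: Chen vs Gupta — 6–11, Gupta advances.
Round 2: Gupta vs Ahmed — 8–9, Ahmed advances.
Round 3: Ahmed vs Blum — 7–10, Blum advances.
Blum survives the agenda.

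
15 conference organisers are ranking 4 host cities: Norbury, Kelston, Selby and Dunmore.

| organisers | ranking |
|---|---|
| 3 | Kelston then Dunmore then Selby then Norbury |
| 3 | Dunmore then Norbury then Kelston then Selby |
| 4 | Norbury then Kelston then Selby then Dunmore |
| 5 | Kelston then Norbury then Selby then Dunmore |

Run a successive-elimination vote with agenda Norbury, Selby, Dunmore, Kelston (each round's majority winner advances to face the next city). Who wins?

Kelston

Round 1: Norbury vs Selby — 12–3, Norbury advances.
Round 2: Norbury vs Dunmore — 9–6, Norbury advances.
Round 3: Norbury vs Kelston — 7–8, Kelston advances.
Kelston survives the agenda.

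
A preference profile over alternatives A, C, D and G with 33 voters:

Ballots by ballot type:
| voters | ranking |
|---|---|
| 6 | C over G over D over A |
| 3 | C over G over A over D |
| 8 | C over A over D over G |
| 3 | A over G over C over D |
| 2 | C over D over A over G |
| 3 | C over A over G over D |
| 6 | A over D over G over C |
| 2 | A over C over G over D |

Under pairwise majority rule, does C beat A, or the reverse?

Ballots ranking C above A: 6 + 3 + 8 + 2 + 3 = 22.
Ballots ranking A above C: 33 − 22 = 11.
C wins the head-to-head 22–11.

C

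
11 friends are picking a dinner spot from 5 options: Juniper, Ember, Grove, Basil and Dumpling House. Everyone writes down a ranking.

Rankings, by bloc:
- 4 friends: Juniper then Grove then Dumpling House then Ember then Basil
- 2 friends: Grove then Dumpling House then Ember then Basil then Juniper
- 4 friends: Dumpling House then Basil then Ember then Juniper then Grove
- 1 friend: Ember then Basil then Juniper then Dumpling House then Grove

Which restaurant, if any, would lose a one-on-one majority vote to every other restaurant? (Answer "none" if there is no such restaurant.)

none

Head-to-head results (11 friends):
Juniper vs Ember: 4 for Juniper, 7 for Ember — Ember by 7–4.
Juniper vs Grove: Juniper, 9–2.
Juniper vs Basil: Juniper preferred on 4 ballots; Basil wins 7–4.
Juniper vs Dumpling House: Juniper is ranked higher on 4+1 = 5 ballots, Dumpling House on 6. Dumpling House wins 6–5.
Ember vs Grove: 4+1 = 5 for Ember, 6 for Grove — Grove by 6–5.
Ember vs Basil: Ember is ranked higher on 4+2+1 = 7 ballots, Basil on 4. Ember wins 7–4.
Ember vs Dumpling House: Dumpling House, 10–1.
Grove vs Basil: 6 to 5, Grove.
Grove vs Dumpling House: Grove preferred on 4+2 = 6 ballots; Grove wins 6–5.
Basil vs Dumpling House: Basil preferred on 1 ballot; Dumpling House wins 10–1.
Every restaurant wins at least one matchup (Juniper beats Grove; Ember beats Juniper; Grove beats Ember; Basil beats Juniper; Dumpling House beats Juniper), so there is no Condorcet loser.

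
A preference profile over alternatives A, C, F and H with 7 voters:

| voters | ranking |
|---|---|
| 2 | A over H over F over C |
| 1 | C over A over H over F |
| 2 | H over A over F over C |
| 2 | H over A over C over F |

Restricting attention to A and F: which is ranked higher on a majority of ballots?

A

Ballots ranking A above F: 2 + 1 + 2 + 2 = 7.
Ballots ranking F above A: 7 − 7 = 0.
A wins the head-to-head 7–0.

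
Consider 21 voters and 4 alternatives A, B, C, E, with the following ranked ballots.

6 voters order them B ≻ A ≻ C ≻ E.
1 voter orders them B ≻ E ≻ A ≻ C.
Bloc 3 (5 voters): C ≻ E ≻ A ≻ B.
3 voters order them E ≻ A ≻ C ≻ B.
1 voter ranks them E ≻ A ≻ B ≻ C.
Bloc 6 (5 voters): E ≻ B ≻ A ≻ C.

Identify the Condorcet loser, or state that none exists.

Head-to-head results (21 voters):
A vs B: B wins 12–9.
A–C: A 16–5.
A–E: E 15–6.
B vs C: B preferred on 6+1+1+5 = 13 ballots; B wins 13–8.
B vs E: B preferred on 6+1 = 7 ballots; E wins 14–7.
C vs E: 11 to 10, C.
No alternative is winless: A beats C; B beats A; C beats E; E beats A. There is no Condorcet loser.

none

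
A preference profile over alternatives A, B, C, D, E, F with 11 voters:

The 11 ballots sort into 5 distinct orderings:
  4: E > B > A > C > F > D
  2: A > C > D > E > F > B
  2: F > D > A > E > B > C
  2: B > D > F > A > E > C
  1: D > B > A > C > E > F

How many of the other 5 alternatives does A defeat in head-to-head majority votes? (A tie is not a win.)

A against each rival (11 voters):
A vs B: 4 to 7, B.
A vs C: A wins 11–0.
A vs D: A, 6–5.
A–E: A 7–4.
A–F: A 7–4.
A beats C, D, E, F; loses to B — 4 pairwise wins.

4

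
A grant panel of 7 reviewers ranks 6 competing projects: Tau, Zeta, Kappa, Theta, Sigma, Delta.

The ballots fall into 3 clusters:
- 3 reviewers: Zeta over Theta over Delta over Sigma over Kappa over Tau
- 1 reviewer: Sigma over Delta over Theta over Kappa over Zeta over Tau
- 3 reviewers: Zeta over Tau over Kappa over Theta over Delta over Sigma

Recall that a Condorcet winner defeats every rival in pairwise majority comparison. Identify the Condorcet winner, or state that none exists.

Check each pair by majority over 7 ballots:
Tau vs Zeta: Zeta, 7–0.
Tau–Kappa: Kappa 4–3.
Tau vs Theta: Theta, 4–3.
Tau–Sigma: Sigma 4–3.
Tau–Delta: Delta 4–3.
Zeta vs Kappa: Zeta wins 6–1.
Zeta–Theta: Zeta 6–1.
Zeta–Sigma: Zeta 6–1.
Zeta–Delta: Zeta 6–1.
Kappa–Theta: Theta 4–3.
Kappa vs Sigma: Sigma, 4–3.
Kappa vs Delta: Delta wins 4–3.
Theta–Sigma: Theta 6–1.
Theta vs Delta: Theta wins 6–1.
Sigma–Delta: Delta 6–1.
Zeta wins every pairwise contest, so Zeta is the Condorcet winner.

Zeta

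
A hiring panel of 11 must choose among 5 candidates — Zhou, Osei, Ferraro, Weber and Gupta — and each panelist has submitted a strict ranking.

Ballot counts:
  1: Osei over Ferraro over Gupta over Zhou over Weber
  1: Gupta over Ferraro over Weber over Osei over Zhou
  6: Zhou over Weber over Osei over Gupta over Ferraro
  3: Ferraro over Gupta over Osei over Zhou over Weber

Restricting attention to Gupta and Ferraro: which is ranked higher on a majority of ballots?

Gupta

Ballots ranking Gupta above Ferraro: 1 + 6 = 7.
Ballots ranking Ferraro above Gupta: 11 − 7 = 4.
Gupta wins the head-to-head 7–4.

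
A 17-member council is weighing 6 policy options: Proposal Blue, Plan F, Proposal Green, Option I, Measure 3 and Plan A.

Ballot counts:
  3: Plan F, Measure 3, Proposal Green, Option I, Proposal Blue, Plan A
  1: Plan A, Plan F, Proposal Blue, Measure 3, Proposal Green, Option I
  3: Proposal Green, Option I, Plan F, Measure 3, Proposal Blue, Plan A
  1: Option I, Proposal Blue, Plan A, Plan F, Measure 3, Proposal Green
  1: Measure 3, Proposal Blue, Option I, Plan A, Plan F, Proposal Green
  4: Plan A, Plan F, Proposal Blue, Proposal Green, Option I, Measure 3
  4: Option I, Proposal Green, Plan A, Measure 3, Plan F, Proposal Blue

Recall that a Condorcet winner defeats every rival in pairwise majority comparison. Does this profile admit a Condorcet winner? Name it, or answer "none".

none

Pairwise majorities:
Proposal Blue vs Plan F: Plan F, 15–2.
Proposal Blue–Proposal Green: Proposal Green 10–7.
Proposal Blue vs Option I: Option I, 11–6.
Proposal Blue vs Measure 3: Measure 3, 11–6.
Proposal Blue vs Plan A: Plan A, 9–8.
Plan F vs Proposal Green: Plan F wins 10–7.
Plan F vs Option I: Option I wins 9–8.
Plan F–Measure 3: Plan F 12–5.
Plan F–Plan A: Plan A 11–6.
Proposal Green–Option I: Proposal Green 11–6.
Proposal Green vs Measure 3: Proposal Green wins 11–6.
Proposal Green–Plan A: Proposal Green 10–7.
Option I vs Measure 3: Option I wins 12–5.
Option I vs Plan A: Option I, 12–5.
Measure 3 vs Plan A: Plan A, 10–7.
No option is unbeaten: Proposal Blue loses to Plan F; Plan F loses to Option I; Proposal Green loses to Plan F; Option I loses to Proposal Green; Measure 3 loses to Plan F; Plan A loses to Proposal Green. In particular Plan F beats Proposal Green beats Option I beats Plan F is a majority cycle — no Condorcet winner exists.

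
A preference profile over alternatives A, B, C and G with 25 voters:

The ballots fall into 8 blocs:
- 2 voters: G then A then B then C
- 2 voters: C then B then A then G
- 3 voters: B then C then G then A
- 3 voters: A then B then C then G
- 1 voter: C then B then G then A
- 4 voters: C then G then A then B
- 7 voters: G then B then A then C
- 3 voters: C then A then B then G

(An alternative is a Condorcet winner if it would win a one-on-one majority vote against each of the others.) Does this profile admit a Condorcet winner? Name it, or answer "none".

none

Head-to-head results (25 voters):
A vs B: A is ranked higher on 2+3+4+3 = 12 ballots, B on 13. B wins 13–12.
A vs C: 12 to 13, C.
A vs G: 2+3+3 = 8 for A, 17 for G — G by 17–8.
B–C: B 15–10.
B vs G: B is ranked higher on 2+3+3+1+3 = 12 ballots, G on 13. G wins 13–12.
C vs G: C is ranked higher on 2+3+3+1+4+3 = 16 ballots, G on 9. C wins 16–9.
No alternative is unbeaten: A loses to B; B loses to G; C loses to B; G loses to C. In particular B beats C beats G beats B is a majority cycle — no Condorcet winner exists.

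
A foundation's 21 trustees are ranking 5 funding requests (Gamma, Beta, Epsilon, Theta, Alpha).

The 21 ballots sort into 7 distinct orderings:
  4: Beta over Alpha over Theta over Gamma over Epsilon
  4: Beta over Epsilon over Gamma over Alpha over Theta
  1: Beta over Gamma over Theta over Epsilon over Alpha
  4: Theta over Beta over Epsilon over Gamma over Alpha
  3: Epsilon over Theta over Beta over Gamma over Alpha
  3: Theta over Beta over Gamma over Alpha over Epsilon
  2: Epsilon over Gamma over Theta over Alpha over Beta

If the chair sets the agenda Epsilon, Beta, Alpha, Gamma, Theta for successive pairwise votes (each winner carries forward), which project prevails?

Theta

Round 1: Epsilon vs Beta — 5–16, Beta advances.
Round 2: Beta vs Alpha — 19–2, Beta advances.
Round 3: Beta vs Gamma — 19–2, Beta advances.
Round 4: Beta vs Theta — 9–12, Theta advances.
Theta survives the agenda.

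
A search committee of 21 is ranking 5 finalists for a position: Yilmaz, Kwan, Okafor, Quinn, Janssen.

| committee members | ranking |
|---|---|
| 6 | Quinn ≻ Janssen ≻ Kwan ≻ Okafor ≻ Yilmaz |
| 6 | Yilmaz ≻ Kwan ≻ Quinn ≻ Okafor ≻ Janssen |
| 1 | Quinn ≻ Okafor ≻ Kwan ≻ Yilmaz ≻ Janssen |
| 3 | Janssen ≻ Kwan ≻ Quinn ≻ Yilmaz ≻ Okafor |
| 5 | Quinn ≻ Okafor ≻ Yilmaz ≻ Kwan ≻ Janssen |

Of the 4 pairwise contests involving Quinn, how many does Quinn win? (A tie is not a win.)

Quinn against each rival (21 committee members):
Quinn vs Yilmaz: Quinn wins 15–6.
Quinn vs Kwan: Quinn preferred on 6+1+5 = 12 ballots; Quinn wins 12–9.
Quinn vs Okafor: 21 to 0, Quinn.
Quinn vs Janssen: 18 to 3, Quinn.
Quinn beats Yilmaz, Kwan, Okafor, Janssen — 4 pairwise wins.

4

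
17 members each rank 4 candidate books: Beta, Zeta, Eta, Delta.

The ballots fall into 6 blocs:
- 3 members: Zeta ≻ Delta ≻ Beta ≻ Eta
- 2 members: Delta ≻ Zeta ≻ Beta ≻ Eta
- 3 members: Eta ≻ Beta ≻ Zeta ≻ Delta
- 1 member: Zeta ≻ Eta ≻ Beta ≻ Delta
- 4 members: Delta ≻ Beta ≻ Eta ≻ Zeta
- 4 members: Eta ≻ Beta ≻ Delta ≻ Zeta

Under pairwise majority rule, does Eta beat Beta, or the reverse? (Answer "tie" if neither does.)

Beta

Ballots ranking Eta above Beta: 3 + 1 + 4 = 8.
Ballots ranking Beta above Eta: 17 − 8 = 9.
Beta wins the head-to-head 9–8.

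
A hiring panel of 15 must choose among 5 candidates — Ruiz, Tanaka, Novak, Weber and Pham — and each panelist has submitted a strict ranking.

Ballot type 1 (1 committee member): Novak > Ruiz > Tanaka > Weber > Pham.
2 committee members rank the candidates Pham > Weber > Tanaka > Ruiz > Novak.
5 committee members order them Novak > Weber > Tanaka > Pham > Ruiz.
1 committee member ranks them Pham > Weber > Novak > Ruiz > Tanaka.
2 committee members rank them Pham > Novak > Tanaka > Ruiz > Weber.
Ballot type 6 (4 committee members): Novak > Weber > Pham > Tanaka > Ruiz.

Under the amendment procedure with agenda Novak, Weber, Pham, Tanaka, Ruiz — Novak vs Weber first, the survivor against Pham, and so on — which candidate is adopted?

Round 1: Novak vs Weber — 12–3, Novak advances.
Round 2: Novak vs Pham — 10–5, Novak advances.
Round 3: Novak vs Tanaka — 13–2, Novak advances.
Round 4: Novak vs Ruiz — 13–2, Novak advances.
The agenda winner is Novak.

Novak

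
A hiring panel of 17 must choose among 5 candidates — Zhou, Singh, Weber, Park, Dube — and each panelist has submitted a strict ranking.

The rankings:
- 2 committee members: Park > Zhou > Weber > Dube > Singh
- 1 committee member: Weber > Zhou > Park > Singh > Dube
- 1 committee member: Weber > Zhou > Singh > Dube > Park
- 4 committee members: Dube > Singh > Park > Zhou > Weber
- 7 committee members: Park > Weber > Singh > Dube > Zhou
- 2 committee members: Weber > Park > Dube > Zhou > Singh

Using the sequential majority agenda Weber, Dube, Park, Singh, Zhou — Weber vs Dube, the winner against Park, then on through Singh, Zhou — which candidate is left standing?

Round 1: Weber vs Dube — 13–4, Weber advances.
Round 2: Weber vs Park — 4–13, Park advances.
Round 3: Park vs Singh — 12–5, Park advances.
Round 4: Park vs Zhou — 15–2, Park advances.
Park survives the agenda.

Park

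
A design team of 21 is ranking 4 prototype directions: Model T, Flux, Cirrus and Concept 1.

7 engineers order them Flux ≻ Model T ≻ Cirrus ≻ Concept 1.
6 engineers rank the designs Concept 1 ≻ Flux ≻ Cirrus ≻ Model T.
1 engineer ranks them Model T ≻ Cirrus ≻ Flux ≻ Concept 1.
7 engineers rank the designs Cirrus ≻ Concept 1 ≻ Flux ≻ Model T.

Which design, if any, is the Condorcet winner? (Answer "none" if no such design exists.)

none

Pairwise majorities:
Model T–Flux: Flux 20–1.
Model T–Cirrus: Cirrus 13–8.
Model T vs Concept 1: Concept 1 wins 13–8.
Flux vs Cirrus: Flux wins 13–8.
Flux–Concept 1: Concept 1 13–8.
Cirrus vs Concept 1: Cirrus, 15–6.
Every design loses at least once (Model T loses to Flux; Flux loses to Concept 1; Cirrus loses to Flux; Concept 1 loses to Cirrus). The majority relation contains the cycle Flux beats Cirrus beats Concept 1 beats Flux, so there is no Condorcet winner.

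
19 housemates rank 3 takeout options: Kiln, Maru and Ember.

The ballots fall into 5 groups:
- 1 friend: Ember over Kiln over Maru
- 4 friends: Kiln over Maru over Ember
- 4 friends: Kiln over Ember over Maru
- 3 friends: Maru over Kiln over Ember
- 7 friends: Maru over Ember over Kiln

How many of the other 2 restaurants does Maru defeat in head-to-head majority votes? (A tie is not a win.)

Maru against each rival (19 friends):
Maru vs Kiln: 3+7 = 10 for Maru, 9 for Kiln — Maru by 10–9.
Maru vs Ember: 4+3+7 = 14 for Maru, 5 for Ember — Maru by 14–5.
Maru beats Kiln, Ember — 2 pairwise wins.

2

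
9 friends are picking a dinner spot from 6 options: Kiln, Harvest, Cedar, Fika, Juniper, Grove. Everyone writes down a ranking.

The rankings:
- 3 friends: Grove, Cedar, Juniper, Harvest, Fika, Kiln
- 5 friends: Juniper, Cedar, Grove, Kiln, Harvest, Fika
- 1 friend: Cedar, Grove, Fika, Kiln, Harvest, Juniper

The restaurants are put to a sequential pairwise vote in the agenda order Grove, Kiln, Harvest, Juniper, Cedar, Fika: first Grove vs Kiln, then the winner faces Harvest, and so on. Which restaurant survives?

Juniper

Round 1: Grove vs Kiln — 9–0, Grove advances.
Round 2: Grove vs Harvest — 9–0, Grove advances.
Round 3: Grove vs Juniper — 4–5, Juniper advances.
Round 4: Juniper vs Cedar — 5–4, Juniper advances.
Round 5: Juniper vs Fika — 8–1, Juniper advances.
The agenda winner is Juniper.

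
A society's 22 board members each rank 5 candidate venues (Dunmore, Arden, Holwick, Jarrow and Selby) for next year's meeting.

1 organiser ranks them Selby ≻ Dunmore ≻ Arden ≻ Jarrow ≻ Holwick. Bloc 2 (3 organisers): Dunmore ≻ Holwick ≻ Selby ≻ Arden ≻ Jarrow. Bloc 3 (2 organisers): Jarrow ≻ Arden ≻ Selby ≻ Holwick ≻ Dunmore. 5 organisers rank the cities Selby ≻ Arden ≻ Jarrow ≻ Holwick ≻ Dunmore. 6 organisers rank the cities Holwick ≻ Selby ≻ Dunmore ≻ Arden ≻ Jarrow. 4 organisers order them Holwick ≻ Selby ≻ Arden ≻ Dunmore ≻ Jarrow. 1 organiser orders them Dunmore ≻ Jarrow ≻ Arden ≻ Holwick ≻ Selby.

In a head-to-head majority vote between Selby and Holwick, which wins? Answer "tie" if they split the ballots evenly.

Ballots ranking Selby above Holwick: 1 + 2 + 5 = 8.
Ballots ranking Holwick above Selby: 22 − 8 = 14.
Holwick wins the head-to-head 14–8.

Holwick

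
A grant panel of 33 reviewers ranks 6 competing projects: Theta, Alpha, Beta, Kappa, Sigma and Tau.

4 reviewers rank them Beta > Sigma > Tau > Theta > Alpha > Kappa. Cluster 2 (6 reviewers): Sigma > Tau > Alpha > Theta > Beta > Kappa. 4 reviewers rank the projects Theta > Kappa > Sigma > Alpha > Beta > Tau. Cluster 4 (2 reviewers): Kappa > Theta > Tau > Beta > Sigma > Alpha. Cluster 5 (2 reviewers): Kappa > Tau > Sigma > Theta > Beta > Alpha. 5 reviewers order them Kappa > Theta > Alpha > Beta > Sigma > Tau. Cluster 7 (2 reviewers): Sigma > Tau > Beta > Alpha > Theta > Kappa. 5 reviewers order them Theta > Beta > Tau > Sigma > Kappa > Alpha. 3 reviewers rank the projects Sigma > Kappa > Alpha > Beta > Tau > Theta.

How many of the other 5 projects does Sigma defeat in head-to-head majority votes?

5

Sigma against each rival (33 reviewers):
Sigma vs Theta: Sigma is ranked higher on 4+6+2+2+3 = 17 ballots, Theta on 16. Sigma wins 17–16.
Sigma–Alpha: Sigma 28–5.
Sigma vs Beta: Sigma preferred on 6+4+2+2+3 = 17 ballots; Sigma wins 17–16.
Sigma vs Kappa: Sigma is ranked higher on 4+6+2+5+3 = 20 ballots, Kappa on 13. Sigma wins 20–13.
Sigma vs Tau: Sigma, 24–9.
Sigma beats Theta, Alpha, Beta, Kappa, Tau — 5 pairwise wins.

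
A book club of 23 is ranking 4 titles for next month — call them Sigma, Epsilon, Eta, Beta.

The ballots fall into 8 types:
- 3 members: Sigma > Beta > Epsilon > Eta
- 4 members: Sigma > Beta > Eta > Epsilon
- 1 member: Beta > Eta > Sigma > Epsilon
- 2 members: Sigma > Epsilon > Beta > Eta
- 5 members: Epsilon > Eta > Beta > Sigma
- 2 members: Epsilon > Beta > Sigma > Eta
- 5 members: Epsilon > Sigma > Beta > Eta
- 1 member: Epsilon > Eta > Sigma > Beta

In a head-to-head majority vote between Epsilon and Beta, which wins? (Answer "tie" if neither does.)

Ballots ranking Epsilon above Beta: 2 + 5 + 2 + 5 + 1 = 15.
Ballots ranking Beta above Epsilon: 23 − 15 = 8.
Epsilon wins the head-to-head 15–8.

Epsilon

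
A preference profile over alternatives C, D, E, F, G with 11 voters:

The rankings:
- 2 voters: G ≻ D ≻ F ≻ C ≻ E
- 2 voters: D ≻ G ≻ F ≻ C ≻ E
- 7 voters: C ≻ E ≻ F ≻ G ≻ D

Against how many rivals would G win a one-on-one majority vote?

1

G against each rival (11 voters):
G vs C: 2+2 = 4 for G, 7 for C — C by 7–4.
G vs D: G preferred on 2+7 = 9 ballots; G wins 9–2.
G–E: E 7–4.
G vs F: 4 to 7, F.
G beats D; loses to C, E, F — 1 pairwise win.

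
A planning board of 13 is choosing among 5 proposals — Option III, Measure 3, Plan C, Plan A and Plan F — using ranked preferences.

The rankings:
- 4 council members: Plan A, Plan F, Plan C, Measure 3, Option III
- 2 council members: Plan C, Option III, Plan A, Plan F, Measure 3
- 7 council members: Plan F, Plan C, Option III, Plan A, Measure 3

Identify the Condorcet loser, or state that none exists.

Head-to-head results (13 council members):
Option III–Measure 3: Option III 9–4.
Option III–Plan C: Plan C 13–0.
Option III vs Plan A: Option III wins 9–4.
Option III vs Plan F: Plan F, 11–2.
Measure 3–Plan C: Plan C 13–0.
Measure 3–Plan A: Plan A 13–0.
Measure 3–Plan F: Plan F 13–0.
Plan C–Plan A: Plan C 9–4.
Plan C vs Plan F: 2 to 11, Plan F.
Plan A vs Plan F: Plan F wins 7–6.
Only Measure 3 has no wins; Measure 3 is the Condorcet loser.

Measure 3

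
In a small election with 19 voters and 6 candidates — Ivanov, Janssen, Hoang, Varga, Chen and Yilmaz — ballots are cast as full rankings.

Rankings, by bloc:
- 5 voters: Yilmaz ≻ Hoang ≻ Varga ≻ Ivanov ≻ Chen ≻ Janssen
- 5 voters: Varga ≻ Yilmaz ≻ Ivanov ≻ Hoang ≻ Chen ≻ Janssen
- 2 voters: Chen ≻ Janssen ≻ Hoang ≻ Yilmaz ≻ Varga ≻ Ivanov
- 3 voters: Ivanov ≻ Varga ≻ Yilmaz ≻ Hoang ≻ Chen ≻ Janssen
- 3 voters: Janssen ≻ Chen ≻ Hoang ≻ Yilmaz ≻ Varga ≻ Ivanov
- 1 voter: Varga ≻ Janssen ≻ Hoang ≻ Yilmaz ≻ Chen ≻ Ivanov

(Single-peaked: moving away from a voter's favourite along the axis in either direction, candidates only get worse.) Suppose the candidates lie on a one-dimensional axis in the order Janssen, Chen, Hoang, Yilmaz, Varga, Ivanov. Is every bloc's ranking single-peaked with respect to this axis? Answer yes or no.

Axis positions: Janssen=1, Chen=2, Hoang=3, Yilmaz=4, Varga=5, Ivanov=6.
Bloc 1 (peak Yilmaz at position 4): ranking walks positions 4-3-5-6-2-1, expanding outward from the peak — single-peaked.
Bloc 2 (peak Varga at position 5): ranking walks positions 5-4-6-3-2-1, expanding outward from the peak — single-peaked.
Bloc 3 (peak Chen at position 2): ranking walks positions 2-1-3-4-5-6, expanding outward from the peak — single-peaked.
Bloc 4 (peak Ivanov at position 6): ranking walks positions 6-5-4-3-2-1, expanding outward from the peak — single-peaked.
Bloc 5 (peak Janssen at position 1): ranking walks positions 1-2-3-4-5-6, expanding outward from the peak — single-peaked.
Bloc 6: ranking walks positions 5-1-3-4-2-6; Janssen is ranked above Yilmaz even though Yilmaz lies between Janssen and the peak Varga on the axis — preferences dip and rise again. Not single-peaked.
Bloc 6 violates single-peakedness, so the profile is not single-peaked on this axis.

no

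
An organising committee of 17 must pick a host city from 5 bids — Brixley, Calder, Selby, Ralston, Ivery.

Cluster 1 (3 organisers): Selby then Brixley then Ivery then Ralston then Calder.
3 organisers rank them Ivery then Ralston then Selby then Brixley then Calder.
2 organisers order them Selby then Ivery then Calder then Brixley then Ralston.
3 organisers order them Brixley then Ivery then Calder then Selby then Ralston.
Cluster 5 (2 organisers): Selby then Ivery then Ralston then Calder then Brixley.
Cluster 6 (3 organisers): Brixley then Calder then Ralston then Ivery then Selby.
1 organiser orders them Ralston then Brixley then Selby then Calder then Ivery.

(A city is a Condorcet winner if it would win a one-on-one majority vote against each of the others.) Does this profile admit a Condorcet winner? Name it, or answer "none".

none

Check each pair by majority over 17 ballots:
Brixley vs Calder: 3+3+3+3+1 = 13 for Brixley, 4 for Calder — Brixley by 13–4.
Brixley vs Selby: Selby wins 10–7.
Brixley vs Ralston: Brixley preferred on 3+2+3+3 = 11 ballots; Brixley wins 11–6.
Brixley vs Ivery: 10 to 7, Brixley.
Calder vs Selby: Selby wins 11–6.
Calder vs Ralston: Calder preferred on 2+3+3 = 8 ballots; Ralston wins 9–8.
Calder vs Ivery: Calder is ranked higher on 3+1 = 4 ballots, Ivery on 13. Ivery wins 13–4.
Selby vs Ralston: Selby wins 10–7.
Selby vs Ivery: Ivery, 9–8.
Ralston vs Ivery: 4 to 13, Ivery.
No city is unbeaten: Brixley loses to Selby; Calder loses to Brixley; Selby loses to Ivery; Ralston loses to Brixley; Ivery loses to Brixley. In particular Brixley beats Ivery beats Selby beats Brixley is a majority cycle — no Condorcet winner exists.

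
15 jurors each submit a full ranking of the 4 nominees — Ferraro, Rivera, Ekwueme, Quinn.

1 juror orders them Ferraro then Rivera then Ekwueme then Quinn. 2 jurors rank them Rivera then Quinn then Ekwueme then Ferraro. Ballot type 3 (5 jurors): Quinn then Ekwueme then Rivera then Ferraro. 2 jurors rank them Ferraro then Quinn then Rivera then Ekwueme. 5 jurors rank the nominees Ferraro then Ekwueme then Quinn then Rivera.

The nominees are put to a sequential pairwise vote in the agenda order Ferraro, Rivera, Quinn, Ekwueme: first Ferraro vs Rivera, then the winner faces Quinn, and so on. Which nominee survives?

Round 1: Ferraro vs Rivera — 8–7, Ferraro advances.
Round 2: Ferraro vs Quinn — 8–7, Ferraro advances.
Round 3: Ferraro vs Ekwueme — 8–7, Ferraro advances.
Ferraro survives the agenda.

Ferraro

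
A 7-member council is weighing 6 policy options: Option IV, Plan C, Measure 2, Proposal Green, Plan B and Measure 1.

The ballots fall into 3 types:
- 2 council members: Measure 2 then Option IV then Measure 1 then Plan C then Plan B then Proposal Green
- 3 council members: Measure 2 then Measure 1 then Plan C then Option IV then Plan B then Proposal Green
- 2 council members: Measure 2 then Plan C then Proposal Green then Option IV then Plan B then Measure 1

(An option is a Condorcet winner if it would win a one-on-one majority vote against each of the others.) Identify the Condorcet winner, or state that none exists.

Pairwise majorities:
Option IV vs Plan C: 2 for Option IV, 5 for Plan C — Plan C by 5–2.
Option IV vs Measure 2: 0 to 7, Measure 2.
Option IV vs Proposal Green: 2+3 = 5 for Option IV, 2 for Proposal Green — Option IV by 5–2.
Option IV vs Plan B: Option IV preferred on 2+3+2 = 7 ballots; Option IV wins 7–0.
Option IV vs Measure 1: Option IV is ranked higher on 2+2 = 4 ballots, Measure 1 on 3. Option IV wins 4–3.
Plan C vs Measure 2: 0 for Plan C, 7 for Measure 2 — Measure 2 by 7–0.
Plan C vs Proposal Green: Plan C is ranked higher on 2+3+2 = 7 ballots, Proposal Green on 0. Plan C wins 7–0.
Plan C vs Plan B: 2+3+2 = 7 for Plan C, 0 for Plan B — Plan C by 7–0.
Plan C vs Measure 1: 2 for Plan C, 5 for Measure 1 — Measure 1 by 5–2.
Measure 2 vs Proposal Green: 7 to 0, Measure 2.
Measure 2 vs Plan B: 7 to 0, Measure 2.
Measure 2 vs Measure 1: Measure 2 preferred on 2+3+2 = 7 ballots; Measure 2 wins 7–0.
Proposal Green vs Plan B: 2 to 5, Plan B.
Proposal Green vs Measure 1: Proposal Green is ranked higher on 2 ballots, Measure 1 on 5. Measure 1 wins 5–2.
Plan B vs Measure 1: 2 to 5, Measure 1.
Measure 2 wins every pairwise contest, so Measure 2 is the Condorcet winner.

Measure 2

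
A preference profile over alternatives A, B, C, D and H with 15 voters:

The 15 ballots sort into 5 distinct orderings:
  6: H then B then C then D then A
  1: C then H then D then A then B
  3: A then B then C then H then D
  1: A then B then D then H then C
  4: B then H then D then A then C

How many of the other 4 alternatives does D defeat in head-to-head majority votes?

1

D against each rival (15 voters):
D vs A: D is ranked higher on 6+1+4 = 11 ballots, A on 4. D wins 11–4.
D vs B: 1 to 14, B.
D vs C: D preferred on 1+4 = 5 ballots; C wins 10–5.
D vs H: 1 for D, 14 for H — H by 14–1.
D beats A; loses to B, C, H — 1 pairwise win.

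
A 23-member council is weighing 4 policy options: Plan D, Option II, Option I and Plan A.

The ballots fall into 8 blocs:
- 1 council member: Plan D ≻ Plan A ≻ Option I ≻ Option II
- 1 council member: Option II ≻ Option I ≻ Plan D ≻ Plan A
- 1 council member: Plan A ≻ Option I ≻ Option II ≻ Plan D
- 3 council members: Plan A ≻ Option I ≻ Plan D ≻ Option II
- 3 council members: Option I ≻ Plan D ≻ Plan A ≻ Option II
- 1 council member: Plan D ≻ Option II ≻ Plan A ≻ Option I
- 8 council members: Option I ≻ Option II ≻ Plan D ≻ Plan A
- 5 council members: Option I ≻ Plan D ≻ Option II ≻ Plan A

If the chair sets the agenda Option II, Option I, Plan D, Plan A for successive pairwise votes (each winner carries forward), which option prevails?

Option I

Round 1: Option II vs Option I — 2–21, Option I advances.
Round 2: Option I vs Plan D — 21–2, Option I advances.
Round 3: Option I vs Plan A — 17–6, Option I advances.
The agenda winner is Option I.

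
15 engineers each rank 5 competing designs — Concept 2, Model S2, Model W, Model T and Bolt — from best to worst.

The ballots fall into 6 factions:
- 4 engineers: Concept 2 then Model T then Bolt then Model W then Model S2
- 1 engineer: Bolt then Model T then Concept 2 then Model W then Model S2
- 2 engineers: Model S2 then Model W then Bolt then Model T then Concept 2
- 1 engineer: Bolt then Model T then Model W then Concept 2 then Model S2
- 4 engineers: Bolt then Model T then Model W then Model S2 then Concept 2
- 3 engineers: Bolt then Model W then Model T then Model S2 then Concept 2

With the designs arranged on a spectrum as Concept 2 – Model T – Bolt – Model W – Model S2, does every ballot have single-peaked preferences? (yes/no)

yes

Axis positions: Concept 2=1, Model T=2, Bolt=3, Model W=4, Model S2=5.
Faction 1 (peak Concept 2 at position 1): ranking walks positions 1-2-3-4-5, expanding outward from the peak — single-peaked.
Faction 2 (peak Bolt at position 3): ranking walks positions 3-2-1-4-5, expanding outward from the peak — single-peaked.
Faction 3 (peak Model S2 at position 5): ranking walks positions 5-4-3-2-1, expanding outward from the peak — single-peaked.
Faction 4 (peak Bolt at position 3): ranking walks positions 3-2-4-1-5, expanding outward from the peak — single-peaked.
Faction 5 (peak Bolt at position 3): ranking walks positions 3-2-4-5-1, expanding outward from the peak — single-peaked.
Faction 6 (peak Bolt at position 3): ranking walks positions 3-4-2-5-1, expanding outward from the peak — single-peaked.
Every ranking is single-peaked on this axis.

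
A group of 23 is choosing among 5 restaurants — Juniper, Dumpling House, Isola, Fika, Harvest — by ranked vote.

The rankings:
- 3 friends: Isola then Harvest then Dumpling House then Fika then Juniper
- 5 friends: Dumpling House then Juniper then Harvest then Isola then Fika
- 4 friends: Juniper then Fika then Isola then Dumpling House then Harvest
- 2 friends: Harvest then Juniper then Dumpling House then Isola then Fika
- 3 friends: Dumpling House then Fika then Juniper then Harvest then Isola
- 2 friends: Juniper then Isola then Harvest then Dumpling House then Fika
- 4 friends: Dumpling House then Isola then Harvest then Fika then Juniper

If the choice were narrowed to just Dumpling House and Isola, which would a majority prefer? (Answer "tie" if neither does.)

Ballots ranking Dumpling House above Isola: 5 + 2 + 3 + 4 = 14.
Ballots ranking Isola above Dumpling House: 23 − 14 = 9.
Dumpling House wins the head-to-head 14–9.

Dumpling House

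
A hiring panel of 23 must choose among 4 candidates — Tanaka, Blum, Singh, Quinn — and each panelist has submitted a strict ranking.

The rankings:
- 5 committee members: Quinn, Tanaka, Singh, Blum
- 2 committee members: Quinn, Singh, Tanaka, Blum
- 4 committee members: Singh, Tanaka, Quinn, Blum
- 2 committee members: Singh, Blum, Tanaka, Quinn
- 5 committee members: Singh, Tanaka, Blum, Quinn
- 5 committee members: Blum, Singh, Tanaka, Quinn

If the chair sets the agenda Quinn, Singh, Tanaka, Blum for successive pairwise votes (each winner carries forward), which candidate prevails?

Round 1: Quinn vs Singh — 7–16, Singh advances.
Round 2: Singh vs Tanaka — 18–5, Singh advances.
Round 3: Singh vs Blum — 18–5, Singh advances.
Singh survives the agenda.

Singh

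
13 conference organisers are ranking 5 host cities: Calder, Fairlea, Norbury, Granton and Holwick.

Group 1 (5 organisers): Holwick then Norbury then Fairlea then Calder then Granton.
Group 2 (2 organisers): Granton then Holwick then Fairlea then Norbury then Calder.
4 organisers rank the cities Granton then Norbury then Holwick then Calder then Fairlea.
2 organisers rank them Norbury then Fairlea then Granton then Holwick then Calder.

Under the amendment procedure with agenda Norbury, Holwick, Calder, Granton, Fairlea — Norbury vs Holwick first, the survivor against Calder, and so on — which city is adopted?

Round 1: Norbury vs Holwick — 6–7, Holwick advances.
Round 2: Holwick vs Calder — 13–0, Holwick advances.
Round 3: Holwick vs Granton — 5–8, Granton advances.
Round 4: Granton vs Fairlea — 6–7, Fairlea advances.
Fairlea survives the agenda.

Fairlea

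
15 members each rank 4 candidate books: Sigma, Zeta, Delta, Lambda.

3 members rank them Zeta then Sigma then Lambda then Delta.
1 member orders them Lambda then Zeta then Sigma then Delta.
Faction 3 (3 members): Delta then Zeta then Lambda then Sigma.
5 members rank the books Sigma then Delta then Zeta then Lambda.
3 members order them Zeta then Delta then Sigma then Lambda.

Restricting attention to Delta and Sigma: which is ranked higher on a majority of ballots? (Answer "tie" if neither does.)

Sigma

Ballots ranking Delta above Sigma: 3 + 3 = 6.
Ballots ranking Sigma above Delta: 15 − 6 = 9.
Sigma wins the head-to-head 9–6.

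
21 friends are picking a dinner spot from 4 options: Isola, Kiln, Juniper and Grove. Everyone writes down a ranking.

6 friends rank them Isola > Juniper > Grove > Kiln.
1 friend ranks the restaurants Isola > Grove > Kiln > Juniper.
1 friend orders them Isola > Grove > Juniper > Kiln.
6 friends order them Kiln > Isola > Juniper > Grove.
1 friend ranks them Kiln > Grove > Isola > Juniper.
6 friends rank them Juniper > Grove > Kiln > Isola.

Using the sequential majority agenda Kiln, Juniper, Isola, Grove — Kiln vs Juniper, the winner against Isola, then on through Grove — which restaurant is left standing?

Round 1: Kiln vs Juniper — 8–13, Juniper advances.
Round 2: Juniper vs Isola — 6–15, Isola advances.
Round 3: Isola vs Grove — 14–7, Isola advances.
The agenda winner is Isola.

Isola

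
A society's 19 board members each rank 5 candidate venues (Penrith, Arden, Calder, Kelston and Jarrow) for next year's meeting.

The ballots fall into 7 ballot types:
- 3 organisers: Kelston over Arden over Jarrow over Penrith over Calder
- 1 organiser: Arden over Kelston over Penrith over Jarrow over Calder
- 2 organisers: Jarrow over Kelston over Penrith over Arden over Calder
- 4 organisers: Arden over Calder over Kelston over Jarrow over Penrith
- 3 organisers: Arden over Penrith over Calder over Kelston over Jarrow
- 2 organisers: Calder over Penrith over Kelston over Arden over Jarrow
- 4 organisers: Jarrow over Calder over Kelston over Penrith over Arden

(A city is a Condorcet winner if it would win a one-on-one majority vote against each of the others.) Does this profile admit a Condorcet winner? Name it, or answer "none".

none

Pairwise majorities:
Penrith vs Arden: Arden, 11–8.
Penrith vs Calder: Calder wins 10–9.
Penrith vs Kelston: Kelston, 14–5.
Penrith vs Jarrow: Jarrow wins 13–6.
Arden–Calder: Arden 13–6.
Arden–Kelston: Kelston 11–8.
Arden–Jarrow: Arden 13–6.
Calder vs Kelston: Calder wins 13–6.
Calder vs Jarrow: Jarrow wins 10–9.
Kelston vs Jarrow: Kelston wins 13–6.
Each city drops at least one matchup (Penrith loses to Arden; Arden loses to Kelston; Calder loses to Arden; Kelston loses to Calder; Jarrow loses to Arden); the cycle Arden beats Calder beats Kelston beats Arden rules out a Condorcet winner.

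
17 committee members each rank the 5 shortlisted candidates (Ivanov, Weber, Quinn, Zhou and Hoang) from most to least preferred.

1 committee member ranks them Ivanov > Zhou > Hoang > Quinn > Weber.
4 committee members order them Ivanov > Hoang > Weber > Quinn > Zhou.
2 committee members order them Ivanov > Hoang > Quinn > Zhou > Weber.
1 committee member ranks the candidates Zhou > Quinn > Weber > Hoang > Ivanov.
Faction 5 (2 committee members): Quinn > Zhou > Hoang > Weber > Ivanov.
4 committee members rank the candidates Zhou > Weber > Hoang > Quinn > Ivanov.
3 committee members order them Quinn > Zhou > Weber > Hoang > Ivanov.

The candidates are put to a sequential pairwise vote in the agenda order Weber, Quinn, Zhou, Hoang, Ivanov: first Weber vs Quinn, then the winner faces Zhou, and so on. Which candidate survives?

Round 1: Weber vs Quinn — 8–9, Quinn advances.
Round 2: Quinn vs Zhou — 11–6, Quinn advances.
Round 3: Quinn vs Hoang — 6–11, Hoang advances.
Round 4: Hoang vs Ivanov — 10–7, Hoang advances.
Hoang survives the agenda.

Hoang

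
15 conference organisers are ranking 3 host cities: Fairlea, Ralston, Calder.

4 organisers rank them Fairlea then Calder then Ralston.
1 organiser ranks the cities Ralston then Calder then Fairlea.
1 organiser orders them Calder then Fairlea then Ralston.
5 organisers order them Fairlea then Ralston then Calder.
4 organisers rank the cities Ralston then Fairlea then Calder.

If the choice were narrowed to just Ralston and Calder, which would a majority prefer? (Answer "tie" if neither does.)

Ralston

Ballots ranking Ralston above Calder: 1 + 5 + 4 = 10.
Ballots ranking Calder above Ralston: 15 − 10 = 5.
Ralston wins the head-to-head 10–5.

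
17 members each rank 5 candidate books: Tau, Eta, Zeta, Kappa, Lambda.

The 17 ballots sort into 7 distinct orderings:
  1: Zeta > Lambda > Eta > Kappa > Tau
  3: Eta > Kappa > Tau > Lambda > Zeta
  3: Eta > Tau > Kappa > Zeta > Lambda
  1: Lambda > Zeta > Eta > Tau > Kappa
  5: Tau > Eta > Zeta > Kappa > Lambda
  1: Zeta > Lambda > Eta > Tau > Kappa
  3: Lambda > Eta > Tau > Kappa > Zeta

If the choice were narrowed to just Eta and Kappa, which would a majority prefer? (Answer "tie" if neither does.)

Eta

Ballots ranking Eta above Kappa: 1 + 3 + 3 + 1 + 5 + 1 + 3 = 17.
Ballots ranking Kappa above Eta: 17 − 17 = 0.
Eta wins the head-to-head 17–0.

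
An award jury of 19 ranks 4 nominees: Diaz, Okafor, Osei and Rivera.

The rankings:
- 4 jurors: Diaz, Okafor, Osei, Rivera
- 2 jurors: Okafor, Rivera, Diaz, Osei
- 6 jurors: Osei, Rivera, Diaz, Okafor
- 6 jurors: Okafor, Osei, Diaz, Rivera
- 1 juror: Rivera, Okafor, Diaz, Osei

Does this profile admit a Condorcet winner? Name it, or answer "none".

Head-to-head results (19 jurors):
Diaz vs Okafor: Diaz is ranked higher on 4+6 = 10 ballots, Okafor on 9. Diaz wins 10–9.
Diaz vs Osei: Diaz is ranked higher on 4+2+1 = 7 ballots, Osei on 12. Osei wins 12–7.
Diaz vs Rivera: 4+6 = 10 for Diaz, 9 for Rivera — Diaz by 10–9.
Okafor vs Osei: Okafor is ranked higher on 4+2+6+1 = 13 ballots, Osei on 6. Okafor wins 13–6.
Okafor vs Rivera: 12 to 7, Okafor.
Osei vs Rivera: Osei is ranked higher on 4+6+6 = 16 ballots, Rivera on 3. Osei wins 16–3.
Each nominee drops at least one matchup (Diaz loses to Osei; Okafor loses to Diaz; Osei loses to Okafor; Rivera loses to Diaz); the cycle Diaz > Okafor > Osei > Diaz rules out a Condorcet winner.

none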